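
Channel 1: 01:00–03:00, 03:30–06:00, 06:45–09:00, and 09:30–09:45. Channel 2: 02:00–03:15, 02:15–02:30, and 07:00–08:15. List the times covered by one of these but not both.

01:00–02:00, 03:00–03:15, 03:30–06:00, 06:45–07:00, 08:15–09:00, 09:30–09:45

Second set merges to 02:00–03:15, 07:00–08:15.
A but not B: 01:00–02:00, 03:30–06:00, 06:45–07:00, 08:15–09:00, 09:30–09:45.
B but not A: 03:00–03:15.
Combining gives A △ B.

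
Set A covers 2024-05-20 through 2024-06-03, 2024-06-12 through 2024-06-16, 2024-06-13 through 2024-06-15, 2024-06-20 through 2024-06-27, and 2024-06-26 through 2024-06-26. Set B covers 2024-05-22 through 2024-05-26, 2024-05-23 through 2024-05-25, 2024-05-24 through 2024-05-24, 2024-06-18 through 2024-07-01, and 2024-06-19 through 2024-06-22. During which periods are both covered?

A, merged: 2024-05-20 through 2024-06-03, 2024-06-12 through 2024-06-16, 2024-06-20 through 2024-06-27.
B, merged: 2024-05-22 through 2024-05-26, 2024-06-18 through 2024-07-01.
2024-05-20 through 2024-06-03 ∩ B → 2024-05-22 through 2024-05-26.
2024-06-12 through 2024-06-16 meets no B interval.
2024-06-20 through 2024-06-27 ∩ B → 2024-06-20 through 2024-06-27.

2024-05-22 through 2024-05-26, 2024-06-20 through 2024-06-27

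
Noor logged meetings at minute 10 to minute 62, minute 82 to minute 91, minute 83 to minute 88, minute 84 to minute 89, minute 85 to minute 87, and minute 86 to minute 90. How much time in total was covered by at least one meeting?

61 minutes

Merged: minute 10 to minute 62, minute 82 to minute 91.
Lengths: 52 minutes + 9 minutes = 61 minutes.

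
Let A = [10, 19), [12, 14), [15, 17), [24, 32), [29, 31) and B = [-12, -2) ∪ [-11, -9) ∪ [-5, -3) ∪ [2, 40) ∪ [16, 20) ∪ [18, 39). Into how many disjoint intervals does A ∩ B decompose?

Merge the first list: [10, 19), [24, 32).
Merge the second list: [-12, -2), [2, 40).
A ∩ B = [10, 19), [24, 32).
That is 2 disjoint pieces.

2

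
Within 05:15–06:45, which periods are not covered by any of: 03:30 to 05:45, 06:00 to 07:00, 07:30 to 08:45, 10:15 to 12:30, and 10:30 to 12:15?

The merged coverage is 03:30-05:45, 06:00-07:00, 07:30-08:45, 10:15-12:30.
Complement within 05:15-06:45: 05:45-06:00.

05:45-06:00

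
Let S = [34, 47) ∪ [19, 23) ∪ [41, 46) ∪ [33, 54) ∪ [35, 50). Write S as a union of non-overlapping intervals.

Sort by start: [19, 23), [33, 54), [34, 47), [35, 50), [41, 46).
[33, 54) is disjoint → start new block.
[34, 47) overlaps/touches [33, 54) → extend to [33, 54).
[35, 50) overlaps/touches [33, 54) → extend to [33, 54).
[41, 46) overlaps/touches [33, 54) → extend to [33, 54).

[19, 23) ∪ [33, 54)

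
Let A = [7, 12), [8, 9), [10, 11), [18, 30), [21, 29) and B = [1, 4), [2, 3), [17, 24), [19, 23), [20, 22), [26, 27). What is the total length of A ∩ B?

7

First set merges to [7, 12), [18, 30).
Second set merges to [1, 4), [17, 24), [26, 27).
A ∩ B = [18, 24), [26, 27).
Total: 6 + 1 = 7.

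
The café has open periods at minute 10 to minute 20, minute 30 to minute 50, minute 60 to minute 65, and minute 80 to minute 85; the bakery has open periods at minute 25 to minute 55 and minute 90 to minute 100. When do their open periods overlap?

minute 10 to minute 20: no overlap with the second set.
minute 30 to minute 50 meets the second set on minute 30 to minute 50.
minute 60 to minute 65: no overlap with the second set.
minute 80 to minute 85: no overlap with the second set.

minute 30 to minute 50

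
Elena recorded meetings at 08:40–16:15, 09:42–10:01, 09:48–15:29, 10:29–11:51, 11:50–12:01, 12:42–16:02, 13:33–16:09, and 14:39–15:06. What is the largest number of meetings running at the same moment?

At 14:39, 5 of the intervals are simultaneously active.
No point has more.

5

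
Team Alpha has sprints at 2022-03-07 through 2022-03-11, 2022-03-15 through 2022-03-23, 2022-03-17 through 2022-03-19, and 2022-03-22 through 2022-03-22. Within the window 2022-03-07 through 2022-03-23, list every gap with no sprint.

2022-03-12 through 2022-03-14

Covered (merged): 2022-03-07 through 2022-03-11, 2022-03-15 through 2022-03-23.
Gaps within 2022-03-07 through 2022-03-23: 2022-03-12 through 2022-03-14.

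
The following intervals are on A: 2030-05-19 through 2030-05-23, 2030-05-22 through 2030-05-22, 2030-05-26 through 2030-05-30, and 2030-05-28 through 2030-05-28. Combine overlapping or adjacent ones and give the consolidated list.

2030-05-22 through 2030-05-22 overlaps/touches 2030-05-19 through 2030-05-23 → extend to 2030-05-19 through 2030-05-23.
2030-05-26 through 2030-05-30 is disjoint → start new block.
2030-05-28 through 2030-05-28 overlaps/touches 2030-05-26 through 2030-05-30 → extend to 2030-05-26 through 2030-05-30.

2030-05-19 through 2030-05-23, 2030-05-26 through 2030-05-30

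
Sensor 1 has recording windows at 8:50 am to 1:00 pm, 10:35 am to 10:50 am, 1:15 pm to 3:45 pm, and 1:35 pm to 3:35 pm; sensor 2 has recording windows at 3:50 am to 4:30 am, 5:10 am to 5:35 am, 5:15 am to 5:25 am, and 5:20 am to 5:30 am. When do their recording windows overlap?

A, merged: 8:50 am–1:00 pm, 1:15 pm–3:45 pm.
B, merged: 3:50 am–4:30 am, 5:10 am–5:35 am.
8:50 am–1:00 pm falls entirely outside B.
1:15 pm–3:45 pm falls entirely outside B.
No overlap.

none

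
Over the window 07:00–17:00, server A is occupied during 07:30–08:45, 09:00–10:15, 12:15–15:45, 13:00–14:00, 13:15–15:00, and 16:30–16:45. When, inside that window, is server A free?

07:00-07:30, 08:45-09:00, 10:15-12:15, 15:45-16:30, 16:45-17:00

After merging, the occupied span is 07:30-08:45, 09:00-10:15, 12:15-15:45, 16:30-16:45.
Complement within 07:00-17:00: 07:00-07:30, 08:45-09:00, 10:15-12:15, 15:45-16:30, 16:45-17:00.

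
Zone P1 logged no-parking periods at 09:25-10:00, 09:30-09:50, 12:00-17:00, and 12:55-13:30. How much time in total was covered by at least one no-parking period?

Merged: 09:25–10:00, 12:00–17:00.
Lengths: 35 min + 5 h = 5 h 35 min.

5 h 35 min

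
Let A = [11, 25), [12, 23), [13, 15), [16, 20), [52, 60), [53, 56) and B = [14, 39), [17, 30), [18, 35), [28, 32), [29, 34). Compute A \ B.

[11, 14) ∪ [52, 60)

Merge the first list: [11, 25), [52, 60).
Merge the second list: [14, 39).
[11, 25) with B removed leaves [11, 14).
[52, 60) is untouched.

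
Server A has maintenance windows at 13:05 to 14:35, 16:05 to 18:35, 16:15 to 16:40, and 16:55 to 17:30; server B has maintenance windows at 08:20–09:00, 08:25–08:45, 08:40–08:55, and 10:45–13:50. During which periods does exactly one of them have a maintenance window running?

First set merges to 13:05–14:35, 16:05–18:35.
Second set merges to 08:20–09:00, 10:45–13:50.
Only in the first: 13:50–14:35, 16:05–18:35.
Only in the second: 08:20–09:00, 10:45–13:05.
Together these are the periods covered by exactly one.

08:20–09:00, 10:45–13:05, 13:50–14:35, 16:05–18:35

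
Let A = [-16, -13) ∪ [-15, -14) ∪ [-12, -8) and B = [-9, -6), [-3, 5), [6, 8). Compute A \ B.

First set merges to [-16, -13), [-12, -8).
[-16, -13): nothing removed.
[-12, -8) \ B = [-12, -9).

[-16, -13) ∪ [-12, -9)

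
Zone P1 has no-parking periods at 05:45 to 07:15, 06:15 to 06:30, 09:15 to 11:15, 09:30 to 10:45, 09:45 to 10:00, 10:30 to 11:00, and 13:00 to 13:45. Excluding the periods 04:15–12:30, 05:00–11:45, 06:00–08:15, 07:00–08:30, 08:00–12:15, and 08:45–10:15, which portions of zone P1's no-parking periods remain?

13:00–13:45

Merge the first list: 05:45–07:15, 09:15–11:15, 13:00–13:45.
Merge the second list: 04:15–12:30.
05:45–07:15: entirely removed.
09:15–11:15: entirely removed.
13:00–13:45: nothing removed.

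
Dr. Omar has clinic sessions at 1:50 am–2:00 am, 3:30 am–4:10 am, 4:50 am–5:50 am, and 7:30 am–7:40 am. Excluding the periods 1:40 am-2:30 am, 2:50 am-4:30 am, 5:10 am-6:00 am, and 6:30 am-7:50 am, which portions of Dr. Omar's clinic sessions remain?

4:50 am–5:10 am

1:50 am–2:00 am: fully covered by B → removed.
3:30 am–4:10 am: fully covered by B → removed.
4:50 am–5:50 am minus B → 4:50 am–5:10 am.
7:30 am–7:40 am: fully covered by B → removed.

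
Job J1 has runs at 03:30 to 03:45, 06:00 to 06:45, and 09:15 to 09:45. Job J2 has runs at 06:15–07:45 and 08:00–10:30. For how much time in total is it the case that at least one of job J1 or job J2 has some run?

4 h 30 min

A ∪ B = 03:30–03:45, 06:00–07:45, 08:00–10:30.
Total: 15 min + 1 h 45 min + 2 h 30 min = 4 h 30 min.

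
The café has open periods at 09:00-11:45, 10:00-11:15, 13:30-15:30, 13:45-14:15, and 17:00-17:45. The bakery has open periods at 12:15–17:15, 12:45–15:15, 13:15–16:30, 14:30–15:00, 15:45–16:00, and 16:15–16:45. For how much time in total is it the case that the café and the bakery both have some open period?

2 h 15 min

Merge the first list: 09:00-11:45, 13:30-15:30, 17:00-17:45.
Merge the second list: 12:15-17:15.
A ∩ B = 13:30-15:30, 17:00-17:15.
Total: 2 h + 15 min = 2 h 15 min.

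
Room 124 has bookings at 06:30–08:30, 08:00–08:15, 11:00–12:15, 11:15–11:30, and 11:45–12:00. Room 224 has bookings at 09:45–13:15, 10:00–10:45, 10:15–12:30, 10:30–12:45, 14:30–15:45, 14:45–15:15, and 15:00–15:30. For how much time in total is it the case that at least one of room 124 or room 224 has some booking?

First set merges to 06:30–08:30, 11:00–12:15.
Second set merges to 09:45–13:15, 14:30–15:45.
A ∪ B = 06:30–08:30, 09:45–13:15, 14:30–15:45.
Total: 2 h + 3 h 30 min + 1 h 15 min = 6 h 45 min.

6 h 45 min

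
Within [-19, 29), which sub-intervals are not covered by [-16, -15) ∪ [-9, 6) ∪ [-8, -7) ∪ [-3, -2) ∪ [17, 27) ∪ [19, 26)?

Covered (merged): [-16, -15), [-9, 6), [17, 27).
Complement within [-19, 29): [-19, -16), [-15, -9), [6, 17), [27, 29).

[-19, -16) ∪ [-15, -9) ∪ [6, 17) ∪ [27, 29)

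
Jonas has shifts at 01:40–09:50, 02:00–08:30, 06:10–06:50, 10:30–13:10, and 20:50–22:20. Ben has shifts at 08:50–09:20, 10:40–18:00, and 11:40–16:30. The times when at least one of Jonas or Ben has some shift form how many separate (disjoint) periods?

First set merges to 01:40–09:50, 10:30–13:10, 20:50–22:20.
Second set merges to 08:50–09:20, 10:40–18:00.
A ∪ B = 01:40–09:50, 10:30–18:00, 20:50–22:20.
That is 3 disjoint pieces.

3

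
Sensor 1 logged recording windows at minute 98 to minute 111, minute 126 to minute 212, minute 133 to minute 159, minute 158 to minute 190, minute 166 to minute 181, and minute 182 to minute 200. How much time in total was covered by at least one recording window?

Merged: minute 98 to minute 111, minute 126 to minute 212.
Lengths: 13 minutes + 86 minutes = 99 minutes.

99 minutes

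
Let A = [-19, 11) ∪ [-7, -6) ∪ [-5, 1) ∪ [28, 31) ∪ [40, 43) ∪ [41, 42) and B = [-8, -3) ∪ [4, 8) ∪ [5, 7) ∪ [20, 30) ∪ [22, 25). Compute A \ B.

A, merged: [-19, 11), [28, 31), [40, 43).
B, merged: [-8, -3), [4, 8), [20, 30).
[-19, 11) minus B → [-19, -8), [-3, 4), [8, 11).
[28, 31) minus B → [30, 31).
[40, 43): no B overlap → unchanged.

[-19, -8) ∪ [-3, 4) ∪ [8, 11) ∪ [30, 31) ∪ [40, 43)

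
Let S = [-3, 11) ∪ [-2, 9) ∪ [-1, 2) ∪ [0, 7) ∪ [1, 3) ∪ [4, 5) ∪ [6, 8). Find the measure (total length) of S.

14

Merged: [-3, 11).
Length: 14.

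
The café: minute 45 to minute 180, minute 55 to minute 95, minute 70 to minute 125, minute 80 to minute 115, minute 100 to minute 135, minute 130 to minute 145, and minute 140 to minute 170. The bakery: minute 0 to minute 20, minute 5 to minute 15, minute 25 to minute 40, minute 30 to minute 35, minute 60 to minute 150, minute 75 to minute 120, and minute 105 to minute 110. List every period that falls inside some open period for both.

minute 60 to minute 150

Merge the first list: minute 45 to minute 180.
Merge the second list: minute 0 to minute 20, minute 25 to minute 40, minute 60 to minute 150.
minute 45 to minute 180 overlaps B on minute 60 to minute 150.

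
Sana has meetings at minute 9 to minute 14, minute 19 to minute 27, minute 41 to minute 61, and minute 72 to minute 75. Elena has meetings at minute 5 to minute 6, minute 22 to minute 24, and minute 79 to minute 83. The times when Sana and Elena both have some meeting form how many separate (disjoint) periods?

A ∩ B = minute 22 to minute 24.
That is 1 disjoint piece.

1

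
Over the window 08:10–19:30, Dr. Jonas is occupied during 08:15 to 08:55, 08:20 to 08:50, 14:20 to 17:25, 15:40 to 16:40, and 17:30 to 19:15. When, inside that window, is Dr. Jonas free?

08:10–08:15, 08:55–14:20, 17:25–17:30, 19:15–19:30

Covered (merged): 08:15–08:55, 14:20–17:25, 17:30–19:15.
Gaps within 08:10–19:30: 08:10–08:15, 08:55–14:20, 17:25–17:30, 19:15–19:30.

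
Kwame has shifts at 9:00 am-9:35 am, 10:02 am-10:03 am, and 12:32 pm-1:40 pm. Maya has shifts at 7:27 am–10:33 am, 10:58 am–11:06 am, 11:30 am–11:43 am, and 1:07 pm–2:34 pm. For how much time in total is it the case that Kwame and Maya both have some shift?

A ∩ B = 9:00 am-9:35 am, 10:02 am-10:03 am, 1:07 pm-1:40 pm.
Total: 35 min + 1 min + 33 min = 1 h 9 min.

1 h 9 min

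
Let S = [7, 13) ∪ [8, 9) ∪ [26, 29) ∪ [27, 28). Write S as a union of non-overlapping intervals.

[8, 9) overlaps/touches [7, 13) → extend to [7, 13).
[26, 29) is disjoint → start new block.
[27, 28) overlaps/touches [26, 29) → extend to [26, 29).

[7, 13) ∪ [26, 29)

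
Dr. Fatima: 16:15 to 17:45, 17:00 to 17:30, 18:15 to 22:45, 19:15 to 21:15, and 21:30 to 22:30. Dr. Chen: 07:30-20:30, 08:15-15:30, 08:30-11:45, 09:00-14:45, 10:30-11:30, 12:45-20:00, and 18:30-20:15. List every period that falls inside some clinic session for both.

A, merged: 16:15–17:45, 18:15–22:45.
B, merged: 07:30–20:30.
16:15–17:45 overlaps B on 16:15–17:45.
18:15–22:45 overlaps B on 18:15–20:30.

16:15–17:45, 18:15–20:30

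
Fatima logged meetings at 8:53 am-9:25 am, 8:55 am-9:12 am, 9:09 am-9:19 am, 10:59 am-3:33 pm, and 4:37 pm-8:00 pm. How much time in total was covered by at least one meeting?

Merged: 8:53 am–9:25 am, 10:59 am–3:33 pm, 4:37 pm–8:00 pm.
Lengths: 32 min + 4 h 34 min + 3 h 23 min = 8 h 29 min.

8 h 29 min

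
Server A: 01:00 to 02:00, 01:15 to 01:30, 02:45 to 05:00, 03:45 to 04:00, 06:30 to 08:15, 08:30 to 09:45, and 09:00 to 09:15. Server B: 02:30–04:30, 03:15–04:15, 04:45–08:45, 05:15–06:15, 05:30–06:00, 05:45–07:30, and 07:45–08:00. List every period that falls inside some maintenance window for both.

02:45-04:30, 04:45-05:00, 06:30-08:15, 08:30-08:45

First set merges to 01:00-02:00, 02:45-05:00, 06:30-08:15, 08:30-09:45.
Second set merges to 02:30-04:30, 04:45-08:45.
01:00-02:00 meets no B interval.
02:45-05:00 ∩ B → 02:45-04:30, 04:45-05:00.
06:30-08:15 ∩ B → 06:30-08:15.
08:30-09:45 ∩ B → 08:30-08:45.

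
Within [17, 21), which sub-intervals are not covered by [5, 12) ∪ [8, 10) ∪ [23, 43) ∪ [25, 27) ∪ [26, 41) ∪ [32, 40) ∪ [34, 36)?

The merged coverage is [5, 12), [23, 43).
Gaps within [17, 21): [17, 21).

[17, 21)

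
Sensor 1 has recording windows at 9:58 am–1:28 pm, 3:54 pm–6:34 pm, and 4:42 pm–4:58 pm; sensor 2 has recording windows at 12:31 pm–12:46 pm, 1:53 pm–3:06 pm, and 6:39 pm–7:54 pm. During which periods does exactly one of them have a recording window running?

9:58 am–12:31 pm, 12:46 pm–1:28 pm, 1:53 pm–3:06 pm, 3:54 pm–6:34 pm, 6:39 pm–7:54 pm

First set merges to 9:58 am–1:28 pm, 3:54 pm–6:34 pm.
A but not B: 9:58 am–12:31 pm, 12:46 pm–1:28 pm, 3:54 pm–6:34 pm.
B but not A: 1:53 pm–3:06 pm, 6:39 pm–7:54 pm.
Combining gives A △ B.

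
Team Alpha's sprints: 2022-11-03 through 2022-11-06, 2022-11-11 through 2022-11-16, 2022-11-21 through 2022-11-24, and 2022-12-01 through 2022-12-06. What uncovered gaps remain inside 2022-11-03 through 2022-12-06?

2022-11-07 through 2022-11-10, 2022-11-17 through 2022-11-20, 2022-11-25 through 2022-11-30

The merged coverage is 2022-11-03 through 2022-11-06, 2022-11-11 through 2022-11-16, 2022-11-21 through 2022-11-24, 2022-12-01 through 2022-12-06.
Complement within 2022-11-03 through 2022-12-06: 2022-11-07 through 2022-11-10, 2022-11-17 through 2022-11-20, 2022-11-25 through 2022-11-30.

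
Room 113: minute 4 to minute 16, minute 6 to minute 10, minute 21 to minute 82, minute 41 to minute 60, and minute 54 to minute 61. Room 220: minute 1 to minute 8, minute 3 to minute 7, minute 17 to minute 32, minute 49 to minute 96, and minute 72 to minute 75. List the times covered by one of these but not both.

First set merges to minute 4 to minute 16, minute 21 to minute 82.
Second set merges to minute 1 to minute 8, minute 17 to minute 32, minute 49 to minute 96.
A but not B: minute 8 to minute 16, minute 32 to minute 49.
B but not A: minute 1 to minute 4, minute 17 to minute 21, minute 82 to minute 96.
Combining gives A △ B.

minute 1 to minute 4, minute 8 to minute 16, minute 17 to minute 21, minute 32 to minute 49, minute 82 to minute 96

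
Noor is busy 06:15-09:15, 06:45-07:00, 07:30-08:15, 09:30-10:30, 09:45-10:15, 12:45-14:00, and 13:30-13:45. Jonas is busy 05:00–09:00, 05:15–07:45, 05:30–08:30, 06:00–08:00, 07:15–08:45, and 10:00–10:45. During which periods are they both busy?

06:15–09:00, 10:00–10:30

A, merged: 06:15–09:15, 09:30–10:30, 12:45–14:00.
B, merged: 05:00–09:00, 10:00–10:45.
06:15–09:15 overlaps B on 06:15–09:00.
09:30–10:30 overlaps B on 10:00–10:30.
12:45–14:00 falls entirely outside B.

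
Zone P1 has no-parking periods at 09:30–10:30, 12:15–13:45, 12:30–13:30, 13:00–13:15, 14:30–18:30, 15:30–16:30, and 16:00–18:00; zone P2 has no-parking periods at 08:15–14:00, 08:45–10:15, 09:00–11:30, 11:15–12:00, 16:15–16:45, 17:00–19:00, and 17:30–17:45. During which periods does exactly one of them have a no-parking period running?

A, merged: 09:30-10:30, 12:15-13:45, 14:30-18:30.
B, merged: 08:15-14:00, 16:15-16:45, 17:00-19:00.
A \ B = 14:30-16:15, 16:45-17:00.
B \ A = 08:15-09:30, 10:30-12:15, 13:45-14:00, 18:30-19:00.
Union of the two gives the symmetric difference.

08:15-09:30, 10:30-12:15, 13:45-14:00, 14:30-16:15, 16:45-17:00, 18:30-19:00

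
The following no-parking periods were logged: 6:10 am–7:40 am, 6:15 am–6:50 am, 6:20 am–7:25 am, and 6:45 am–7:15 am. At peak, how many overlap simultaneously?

At 6:45 am, 4 of the intervals are simultaneously active.
No point has more.

4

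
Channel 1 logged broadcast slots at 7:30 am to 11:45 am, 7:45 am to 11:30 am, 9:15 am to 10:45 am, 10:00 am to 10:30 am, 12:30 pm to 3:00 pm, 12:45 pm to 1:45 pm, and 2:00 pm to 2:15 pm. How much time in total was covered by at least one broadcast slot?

6 h 45 min

Merged: 7:30 am–11:45 am, 12:30 pm–3:00 pm.
Lengths: 4 h 15 min + 2 h 30 min = 6 h 45 min.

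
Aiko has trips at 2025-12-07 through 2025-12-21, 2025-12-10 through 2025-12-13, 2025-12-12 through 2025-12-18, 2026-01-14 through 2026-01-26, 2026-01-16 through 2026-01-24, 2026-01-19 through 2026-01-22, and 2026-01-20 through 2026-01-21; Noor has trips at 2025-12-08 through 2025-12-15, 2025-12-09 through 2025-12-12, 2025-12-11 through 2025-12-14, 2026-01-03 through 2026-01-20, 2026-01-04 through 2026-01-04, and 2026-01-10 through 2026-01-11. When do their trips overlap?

Merge the first list: 2025-12-07 through 2025-12-21, 2026-01-14 through 2026-01-26.
Merge the second list: 2025-12-08 through 2025-12-15, 2026-01-03 through 2026-01-20.
2025-12-07 through 2025-12-21 overlaps B on 2025-12-08 through 2025-12-15.
2026-01-14 through 2026-01-26 overlaps B on 2026-01-14 through 2026-01-20.

2025-12-08 through 2025-12-15, 2026-01-14 through 2026-01-20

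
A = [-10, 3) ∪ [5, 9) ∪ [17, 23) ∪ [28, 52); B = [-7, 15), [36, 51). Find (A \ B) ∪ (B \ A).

A but not B: [-10, -7), [17, 23), [28, 36), [51, 52).
B but not A: [3, 5), [9, 15).
Combining gives A △ B.

[-10, -7) ∪ [3, 5) ∪ [9, 15) ∪ [17, 23) ∪ [28, 36) ∪ [51, 52)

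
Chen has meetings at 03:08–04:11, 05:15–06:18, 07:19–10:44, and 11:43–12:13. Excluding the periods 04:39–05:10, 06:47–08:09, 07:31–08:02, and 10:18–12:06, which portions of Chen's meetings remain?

03:08–04:11, 05:15–06:18, 08:09–10:18, 12:06–12:13

B, merged: 04:39–05:10, 06:47–08:09, 10:18–12:06.
03:08–04:11 is untouched.
05:15–06:18 is untouched.
07:19–10:44 with B removed leaves 08:09–10:18.
11:43–12:13 with B removed leaves 12:06–12:13.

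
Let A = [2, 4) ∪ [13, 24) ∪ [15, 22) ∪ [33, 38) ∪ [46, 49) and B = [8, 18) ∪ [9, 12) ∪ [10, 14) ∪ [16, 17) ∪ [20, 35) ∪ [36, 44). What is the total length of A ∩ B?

13

Merge the first list: [2, 4), [13, 24), [33, 38), [46, 49).
Merge the second list: [8, 18), [20, 35), [36, 44).
A ∩ B = [13, 18), [20, 24), [33, 35), [36, 38).
Total: 5 + 4 + 2 + 2 = 13.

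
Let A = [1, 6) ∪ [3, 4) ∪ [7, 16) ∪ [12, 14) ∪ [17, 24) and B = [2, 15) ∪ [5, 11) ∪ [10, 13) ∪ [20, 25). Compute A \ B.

First set merges to [1, 6), [7, 16), [17, 24).
Second set merges to [2, 15), [20, 25).
[1, 6) minus B → [1, 2).
[7, 16) minus B → [15, 16).
[17, 24) minus B → [17, 20).

[1, 2) ∪ [15, 16) ∪ [17, 20)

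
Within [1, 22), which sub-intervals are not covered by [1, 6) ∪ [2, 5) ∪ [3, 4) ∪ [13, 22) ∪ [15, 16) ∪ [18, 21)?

[6, 13)

Covered (merged): [1, 6), [13, 22).
Uncovered inside [1, 22): [6, 13).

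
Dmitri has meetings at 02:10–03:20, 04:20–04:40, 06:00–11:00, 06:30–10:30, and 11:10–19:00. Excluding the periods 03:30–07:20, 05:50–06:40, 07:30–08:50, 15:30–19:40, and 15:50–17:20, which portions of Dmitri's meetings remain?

02:10–03:20, 07:20–07:30, 08:50–11:00, 11:10–15:30

Merge the first list: 02:10–03:20, 04:20–04:40, 06:00–11:00, 11:10–19:00.
Merge the second list: 03:30–07:20, 07:30–08:50, 15:30–19:40.
02:10–03:20: nothing removed.
04:20–04:40: entirely removed.
06:00–11:00 \ B = 07:20–07:30, 08:50–11:00.
11:10–19:00 \ B = 11:10–15:30.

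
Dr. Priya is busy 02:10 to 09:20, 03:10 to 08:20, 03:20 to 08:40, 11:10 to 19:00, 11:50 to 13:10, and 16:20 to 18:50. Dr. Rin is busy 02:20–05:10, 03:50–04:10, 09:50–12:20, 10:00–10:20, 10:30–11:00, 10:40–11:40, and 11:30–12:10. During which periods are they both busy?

02:20–05:10, 11:10–12:20

A, merged: 02:10–09:20, 11:10–19:00.
B, merged: 02:20–05:10, 09:50–12:20.
02:10–09:20 overlaps B on 02:20–05:10.
11:10–19:00 overlaps B on 11:10–12:20.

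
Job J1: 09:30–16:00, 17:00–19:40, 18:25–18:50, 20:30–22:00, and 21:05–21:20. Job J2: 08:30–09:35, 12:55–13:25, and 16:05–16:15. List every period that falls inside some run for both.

Merge the first list: 09:30–16:00, 17:00–19:40, 20:30–22:00.
09:30–16:00 overlaps B on 09:30–09:35, 12:55–13:25.
17:00–19:40 falls entirely outside B.
20:30–22:00 falls entirely outside B.

09:30–09:35, 12:55–13:25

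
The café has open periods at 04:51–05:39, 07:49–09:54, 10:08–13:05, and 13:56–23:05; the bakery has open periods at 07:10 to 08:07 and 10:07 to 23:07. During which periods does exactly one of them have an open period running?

04:51–05:39, 07:10–07:49, 08:07–09:54, 10:07–10:08, 13:05–13:56, 23:05–23:07

Only in the first: 04:51–05:39, 08:07–09:54.
Only in the second: 07:10–07:49, 10:07–10:08, 13:05–13:56, 23:05–23:07.
Together these are the periods covered by exactly one.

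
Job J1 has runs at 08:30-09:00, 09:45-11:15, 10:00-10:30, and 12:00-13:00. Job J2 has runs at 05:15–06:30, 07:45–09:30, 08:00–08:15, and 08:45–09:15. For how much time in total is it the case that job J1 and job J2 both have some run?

A, merged: 08:30–09:00, 09:45–11:15, 12:00–13:00.
B, merged: 05:15–06:30, 07:45–09:30.
A ∩ B = 08:30–09:00.
Total: 30 min.

30 min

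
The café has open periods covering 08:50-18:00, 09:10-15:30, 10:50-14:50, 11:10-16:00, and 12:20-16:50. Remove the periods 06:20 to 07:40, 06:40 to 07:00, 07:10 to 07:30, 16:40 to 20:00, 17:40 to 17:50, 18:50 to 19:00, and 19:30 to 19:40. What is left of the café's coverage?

08:50–16:40

First set merges to 08:50–18:00.
Second set merges to 06:20–07:40, 16:40–20:00.
08:50–18:00 \ B = 08:50–16:40.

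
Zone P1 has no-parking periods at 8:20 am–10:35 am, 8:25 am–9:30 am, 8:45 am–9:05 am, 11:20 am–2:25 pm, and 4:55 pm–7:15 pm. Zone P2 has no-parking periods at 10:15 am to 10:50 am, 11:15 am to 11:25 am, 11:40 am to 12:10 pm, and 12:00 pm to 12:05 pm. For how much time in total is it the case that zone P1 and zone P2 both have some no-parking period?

A, merged: 8:20 am–10:35 am, 11:20 am–2:25 pm, 4:55 pm–7:15 pm.
B, merged: 10:15 am–10:50 am, 11:15 am–11:25 am, 11:40 am–12:10 pm.
A ∩ B = 10:15 am–10:35 am, 11:20 am–11:25 am, 11:40 am–12:10 pm.
Total: 20 min + 5 min + 30 min = 55 min.

55 min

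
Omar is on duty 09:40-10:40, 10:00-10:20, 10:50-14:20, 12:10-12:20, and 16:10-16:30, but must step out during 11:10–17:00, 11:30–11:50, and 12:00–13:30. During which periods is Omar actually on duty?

09:40-10:40, 10:50-11:10

A, merged: 09:40-10:40, 10:50-14:20, 16:10-16:30.
B, merged: 11:10-17:00.
09:40-10:40: no B overlap → unchanged.
10:50-14:20 minus B → 10:50-11:10.
16:10-16:30: fully covered by B → removed.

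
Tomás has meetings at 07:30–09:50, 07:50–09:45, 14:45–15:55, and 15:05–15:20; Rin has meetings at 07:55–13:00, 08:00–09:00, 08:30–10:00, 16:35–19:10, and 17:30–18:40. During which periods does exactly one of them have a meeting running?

Merge the first list: 07:30-09:50, 14:45-15:55.
Merge the second list: 07:55-13:00, 16:35-19:10.
Only in the first: 07:30-07:55, 14:45-15:55.
Only in the second: 09:50-13:00, 16:35-19:10.
Together these are the periods covered by exactly one.

07:30-07:55, 09:50-13:00, 14:45-15:55, 16:35-19:10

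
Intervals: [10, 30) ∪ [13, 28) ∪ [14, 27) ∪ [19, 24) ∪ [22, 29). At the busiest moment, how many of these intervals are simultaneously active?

Sweep endpoints in order; track running count of active intervals.
Peak of 5 reached at 22.

5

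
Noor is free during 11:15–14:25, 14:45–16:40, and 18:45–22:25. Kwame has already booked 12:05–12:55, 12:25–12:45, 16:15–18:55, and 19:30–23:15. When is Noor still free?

11:15-12:05, 12:55-14:25, 14:45-16:15, 18:55-19:30

B, merged: 12:05-12:55, 16:15-18:55, 19:30-23:15.
11:15-14:25 minus B → 11:15-12:05, 12:55-14:25.
14:45-16:40 minus B → 14:45-16:15.
18:45-22:25 minus B → 18:55-19:30.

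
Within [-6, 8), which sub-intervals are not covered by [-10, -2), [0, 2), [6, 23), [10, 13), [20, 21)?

The merged coverage is [-10, -2), [0, 2), [6, 23).
Complement within [-6, 8): [-2, 0), [2, 6).

[-2, 0) ∪ [2, 6)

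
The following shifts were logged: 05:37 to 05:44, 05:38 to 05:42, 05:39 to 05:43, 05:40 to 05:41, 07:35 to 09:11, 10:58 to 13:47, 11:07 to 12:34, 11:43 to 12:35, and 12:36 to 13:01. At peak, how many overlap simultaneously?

4

Walk the sorted start/end points keeping a running depth.
The depth first hits 4 at 05:40.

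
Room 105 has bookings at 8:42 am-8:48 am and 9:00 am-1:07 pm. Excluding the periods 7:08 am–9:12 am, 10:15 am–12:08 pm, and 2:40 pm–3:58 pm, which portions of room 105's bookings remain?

8:42 am–8:48 am lies entirely inside B → drops out.
9:00 am–1:07 pm with B removed leaves 9:12 am–10:15 am, 12:08 pm–1:07 pm.

9:12 am–10:15 am, 12:08 pm–1:07 pm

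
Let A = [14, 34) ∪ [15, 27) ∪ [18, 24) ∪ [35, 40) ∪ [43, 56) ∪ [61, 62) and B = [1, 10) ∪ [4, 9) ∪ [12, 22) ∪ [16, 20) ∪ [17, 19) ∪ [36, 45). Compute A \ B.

A, merged: [14, 34), [35, 40), [43, 56), [61, 62).
B, merged: [1, 10), [12, 22), [36, 45).
[14, 34) with B removed leaves [22, 34).
[35, 40) with B removed leaves [35, 36).
[43, 56) with B removed leaves [45, 56).
[61, 62) is untouched.

[22, 34) ∪ [35, 36) ∪ [45, 56) ∪ [61, 62)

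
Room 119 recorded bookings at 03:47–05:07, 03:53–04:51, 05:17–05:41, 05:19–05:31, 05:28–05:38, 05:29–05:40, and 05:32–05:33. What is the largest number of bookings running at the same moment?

4

Walk the sorted start/end points keeping a running depth.
The depth first hits 4 at 05:29.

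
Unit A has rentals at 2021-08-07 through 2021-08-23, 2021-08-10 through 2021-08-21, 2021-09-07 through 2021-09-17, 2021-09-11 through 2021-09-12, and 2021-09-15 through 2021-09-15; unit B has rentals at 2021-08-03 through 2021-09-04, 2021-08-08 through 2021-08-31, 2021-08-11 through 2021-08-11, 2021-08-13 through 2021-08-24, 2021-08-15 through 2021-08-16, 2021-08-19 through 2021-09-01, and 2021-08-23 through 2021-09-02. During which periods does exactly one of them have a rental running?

2021-08-03 through 2021-08-06, 2021-08-24 through 2021-09-04, 2021-09-07 through 2021-09-17

Merge the first list: 2021-08-07 through 2021-08-23, 2021-09-07 through 2021-09-17.
Merge the second list: 2021-08-03 through 2021-09-04.
A \ B = 2021-09-07 through 2021-09-17.
B \ A = 2021-08-03 through 2021-08-06, 2021-08-24 through 2021-09-04.
Union of the two gives the symmetric difference.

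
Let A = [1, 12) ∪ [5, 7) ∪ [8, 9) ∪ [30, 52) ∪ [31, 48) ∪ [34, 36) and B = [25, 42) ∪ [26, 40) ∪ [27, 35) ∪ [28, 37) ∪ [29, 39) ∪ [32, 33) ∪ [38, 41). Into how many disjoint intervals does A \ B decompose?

First set merges to [1, 12), [30, 52).
Second set merges to [25, 42).
A \ B = [1, 12), [42, 52).
That is 2 disjoint pieces.

2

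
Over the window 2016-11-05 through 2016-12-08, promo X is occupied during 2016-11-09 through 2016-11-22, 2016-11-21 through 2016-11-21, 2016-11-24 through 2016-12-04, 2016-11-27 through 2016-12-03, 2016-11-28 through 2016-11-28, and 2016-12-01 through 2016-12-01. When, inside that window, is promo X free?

2016-11-05 through 2016-11-08, 2016-11-23 through 2016-11-23, 2016-12-05 through 2016-12-08

The merged coverage is 2016-11-09 through 2016-11-22, 2016-11-24 through 2016-12-04.
Complement within 2016-11-05 through 2016-12-08: 2016-11-05 through 2016-11-08, 2016-11-23 through 2016-11-23, 2016-12-05 through 2016-12-08.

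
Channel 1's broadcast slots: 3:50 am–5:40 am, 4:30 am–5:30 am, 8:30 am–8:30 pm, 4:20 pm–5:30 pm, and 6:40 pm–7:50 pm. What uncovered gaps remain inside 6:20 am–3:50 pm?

After merging, the occupied span is 3:50 am–5:40 am, 8:30 am–8:30 pm.
Complement within 6:20 am–3:50 pm: 6:20 am–8:30 am.

6:20 am–8:30 am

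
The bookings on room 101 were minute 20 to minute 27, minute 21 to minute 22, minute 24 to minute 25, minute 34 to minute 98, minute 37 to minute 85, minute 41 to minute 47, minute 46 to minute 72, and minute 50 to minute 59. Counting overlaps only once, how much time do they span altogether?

71 minutes

Merged: minute 20 to minute 27, minute 34 to minute 98.
Lengths: 7 minutes + 64 minutes = 71 minutes.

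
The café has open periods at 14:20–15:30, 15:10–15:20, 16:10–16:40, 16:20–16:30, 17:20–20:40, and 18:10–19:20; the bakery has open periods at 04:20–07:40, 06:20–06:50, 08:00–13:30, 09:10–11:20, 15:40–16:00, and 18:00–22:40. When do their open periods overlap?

First set merges to 14:20–15:30, 16:10–16:40, 17:20–20:40.
Second set merges to 04:20–07:40, 08:00–13:30, 15:40–16:00, 18:00–22:40.
14:20–15:30 meets no B interval.
16:10–16:40 meets no B interval.
17:20–20:40 ∩ B → 18:00–20:40.

18:00–20:40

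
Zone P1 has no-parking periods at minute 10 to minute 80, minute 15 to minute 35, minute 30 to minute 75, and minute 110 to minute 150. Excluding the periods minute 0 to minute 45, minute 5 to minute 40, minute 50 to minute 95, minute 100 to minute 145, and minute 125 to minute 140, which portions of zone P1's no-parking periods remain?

minute 45 to minute 50, minute 145 to minute 150

A, merged: minute 10 to minute 80, minute 110 to minute 150.
B, merged: minute 0 to minute 45, minute 50 to minute 95, minute 100 to minute 145.
minute 10 to minute 80 \ B = minute 45 to minute 50.
minute 110 to minute 150 \ B = minute 145 to minute 150.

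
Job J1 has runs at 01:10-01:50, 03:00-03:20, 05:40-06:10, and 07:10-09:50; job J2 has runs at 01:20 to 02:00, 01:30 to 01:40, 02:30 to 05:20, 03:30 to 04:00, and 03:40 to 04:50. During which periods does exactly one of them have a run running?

01:10–01:20, 01:50–02:00, 02:30–03:00, 03:20–05:20, 05:40–06:10, 07:10–09:50

Second set merges to 01:20–02:00, 02:30–05:20.
A \ B = 01:10–01:20, 05:40–06:10, 07:10–09:50.
B \ A = 01:50–02:00, 02:30–03:00, 03:20–05:20.
Union of the two gives the symmetric difference.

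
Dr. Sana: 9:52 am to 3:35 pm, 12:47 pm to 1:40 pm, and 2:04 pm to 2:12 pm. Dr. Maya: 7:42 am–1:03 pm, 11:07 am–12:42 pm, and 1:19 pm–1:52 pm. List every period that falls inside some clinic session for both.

A, merged: 9:52 am–3:35 pm.
B, merged: 7:42 am–1:03 pm, 1:19 pm–1:52 pm.
9:52 am–3:35 pm ∩ B → 9:52 am–1:03 pm, 1:19 pm–1:52 pm.

9:52 am–1:03 pm, 1:19 pm–1:52 pm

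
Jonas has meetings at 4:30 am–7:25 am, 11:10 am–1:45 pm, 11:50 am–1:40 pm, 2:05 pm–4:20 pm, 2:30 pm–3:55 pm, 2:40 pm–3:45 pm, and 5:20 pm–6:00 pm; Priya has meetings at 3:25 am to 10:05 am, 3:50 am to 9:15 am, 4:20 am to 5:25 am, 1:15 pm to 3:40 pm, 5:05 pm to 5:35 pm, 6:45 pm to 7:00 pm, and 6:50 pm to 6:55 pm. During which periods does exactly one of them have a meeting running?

First set merges to 4:30 am-7:25 am, 11:10 am-1:45 pm, 2:05 pm-4:20 pm, 5:20 pm-6:00 pm.
Second set merges to 3:25 am-10:05 am, 1:15 pm-3:40 pm, 5:05 pm-5:35 pm, 6:45 pm-7:00 pm.
A \ B = 11:10 am-1:15 pm, 3:40 pm-4:20 pm, 5:35 pm-6:00 pm.
B \ A = 3:25 am-4:30 am, 7:25 am-10:05 am, 1:45 pm-2:05 pm, 5:05 pm-5:20 pm, 6:45 pm-7:00 pm.
Union of the two gives the symmetric difference.

3:25 am-4:30 am, 7:25 am-10:05 am, 11:10 am-1:15 pm, 1:45 pm-2:05 pm, 3:40 pm-4:20 pm, 5:05 pm-5:20 pm, 5:35 pm-6:00 pm, 6:45 pm-7:00 pm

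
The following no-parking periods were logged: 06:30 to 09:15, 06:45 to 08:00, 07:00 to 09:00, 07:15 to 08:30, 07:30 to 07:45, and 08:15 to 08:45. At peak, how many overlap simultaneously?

5

Walk the sorted start/end points keeping a running depth.
The depth first hits 5 at 07:30.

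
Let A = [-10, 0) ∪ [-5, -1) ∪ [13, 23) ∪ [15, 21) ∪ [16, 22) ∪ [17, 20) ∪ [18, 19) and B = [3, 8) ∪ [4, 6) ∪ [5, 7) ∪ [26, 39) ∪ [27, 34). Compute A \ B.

Merge the first list: [-10, 0), [13, 23).
Merge the second list: [3, 8), [26, 39).
[-10, 0): nothing removed.
[13, 23): nothing removed.

[-10, 0) ∪ [13, 23)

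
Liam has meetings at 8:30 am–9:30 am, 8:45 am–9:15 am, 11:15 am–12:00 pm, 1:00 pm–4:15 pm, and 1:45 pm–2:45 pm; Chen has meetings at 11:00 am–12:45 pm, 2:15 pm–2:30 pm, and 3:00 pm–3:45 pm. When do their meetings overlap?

First set merges to 8:30 am–9:30 am, 11:15 am–12:00 pm, 1:00 pm–4:15 pm.
8:30 am–9:30 am falls entirely outside B.
11:15 am–12:00 pm overlaps B on 11:15 am–12:00 pm.
1:00 pm–4:15 pm overlaps B on 2:15 pm–2:30 pm, 3:00 pm–3:45 pm.

11:15 am–12:00 pm, 2:15 pm–2:30 pm, 3:00 pm–3:45 pm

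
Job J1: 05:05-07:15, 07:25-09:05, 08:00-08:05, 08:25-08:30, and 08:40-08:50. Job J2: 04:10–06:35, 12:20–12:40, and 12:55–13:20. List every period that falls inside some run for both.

05:05-06:35

A, merged: 05:05-07:15, 07:25-09:05.
05:05-07:15 ∩ B → 05:05-06:35.
07:25-09:05 meets no B interval.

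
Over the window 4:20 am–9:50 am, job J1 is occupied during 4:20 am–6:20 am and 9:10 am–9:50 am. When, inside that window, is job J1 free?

6:20 am–9:10 am

The merged coverage is 4:20 am–6:20 am, 9:10 am–9:50 am.
Gaps within 4:20 am–9:50 am: 6:20 am–9:10 am.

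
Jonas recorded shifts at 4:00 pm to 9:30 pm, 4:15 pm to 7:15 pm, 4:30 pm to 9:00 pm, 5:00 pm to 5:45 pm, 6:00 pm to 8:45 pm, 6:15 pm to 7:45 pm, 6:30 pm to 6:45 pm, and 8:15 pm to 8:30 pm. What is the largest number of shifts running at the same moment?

6

Sweep endpoints in order; track running count of active intervals.
Peak of 6 reached at 6:30 pm.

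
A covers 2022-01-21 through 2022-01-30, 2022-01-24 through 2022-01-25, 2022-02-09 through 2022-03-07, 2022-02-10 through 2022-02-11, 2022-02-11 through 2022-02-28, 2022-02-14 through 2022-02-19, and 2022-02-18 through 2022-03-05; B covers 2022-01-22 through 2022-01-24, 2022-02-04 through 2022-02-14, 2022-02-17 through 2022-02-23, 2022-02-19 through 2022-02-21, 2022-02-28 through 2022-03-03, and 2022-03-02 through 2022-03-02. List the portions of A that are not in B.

Merge the first list: 2022-01-21 through 2022-01-30, 2022-02-09 through 2022-03-07.
Merge the second list: 2022-01-22 through 2022-01-24, 2022-02-04 through 2022-02-14, 2022-02-17 through 2022-02-23, 2022-02-28 through 2022-03-03.
2022-01-21 through 2022-01-30 \ B = 2022-01-21 through 2022-01-21, 2022-01-25 through 2022-01-30.
2022-02-09 through 2022-03-07 \ B = 2022-02-15 through 2022-02-16, 2022-02-24 through 2022-02-27, 2022-03-04 through 2022-03-07.

2022-01-21 through 2022-01-21, 2022-01-25 through 2022-01-30, 2022-02-15 through 2022-02-16, 2022-02-24 through 2022-02-27, 2022-03-04 through 2022-03-07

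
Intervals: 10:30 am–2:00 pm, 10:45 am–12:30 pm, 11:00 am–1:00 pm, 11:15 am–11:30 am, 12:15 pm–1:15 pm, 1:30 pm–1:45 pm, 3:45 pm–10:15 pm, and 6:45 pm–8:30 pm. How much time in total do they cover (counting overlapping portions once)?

10 h

Merged: 10:30 am–2:00 pm, 3:45 pm–10:15 pm.
Lengths: 3 h 30 min + 6 h 30 min = 10 h.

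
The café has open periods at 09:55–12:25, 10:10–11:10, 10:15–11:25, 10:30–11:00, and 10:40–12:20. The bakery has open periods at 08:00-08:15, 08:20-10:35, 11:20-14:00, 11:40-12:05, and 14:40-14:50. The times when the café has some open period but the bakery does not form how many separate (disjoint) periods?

Merge the first list: 09:55-12:25.
Merge the second list: 08:00-08:15, 08:20-10:35, 11:20-14:00, 14:40-14:50.
A \ B = 10:35-11:20.
That is 1 disjoint piece.

1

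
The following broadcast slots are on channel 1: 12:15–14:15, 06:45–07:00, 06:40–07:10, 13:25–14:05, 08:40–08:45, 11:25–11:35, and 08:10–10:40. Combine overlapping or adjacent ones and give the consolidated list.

Sort by start: 06:40–07:10, 06:45–07:00, 08:10–10:40, 08:40–08:45, 11:25–11:35, 12:15–14:15, 13:25–14:05.
06:45–07:00 overlaps/touches 06:40–07:10 → extend to 06:40–07:10.
08:10–10:40 is disjoint → start new block.
08:40–08:45 overlaps/touches 08:10–10:40 → extend to 08:10–10:40.
11:25–11:35 is disjoint → start new block.
12:15–14:15 is disjoint → start new block.
13:25–14:05 overlaps/touches 12:15–14:15 → extend to 12:15–14:15.

06:40–07:10, 08:10–10:40, 11:25–11:35, 12:15–14:15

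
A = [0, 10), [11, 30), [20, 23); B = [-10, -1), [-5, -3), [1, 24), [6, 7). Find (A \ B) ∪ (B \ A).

Merge the first list: [0, 10), [11, 30).
Merge the second list: [-10, -1), [1, 24).
A but not B: [0, 1), [24, 30).
B but not A: [-10, -1), [10, 11).
Combining gives A △ B.

[-10, -1) ∪ [0, 1) ∪ [10, 11) ∪ [24, 30)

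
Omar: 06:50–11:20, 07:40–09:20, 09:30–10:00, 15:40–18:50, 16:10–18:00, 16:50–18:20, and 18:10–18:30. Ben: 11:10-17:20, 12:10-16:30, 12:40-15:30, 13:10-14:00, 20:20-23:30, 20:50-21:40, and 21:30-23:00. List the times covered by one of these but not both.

06:50-11:10, 11:20-15:40, 17:20-18:50, 20:20-23:30

First set merges to 06:50-11:20, 15:40-18:50.
Second set merges to 11:10-17:20, 20:20-23:30.
A \ B = 06:50-11:10, 17:20-18:50.
B \ A = 11:20-15:40, 20:20-23:30.
Union of the two gives the symmetric difference.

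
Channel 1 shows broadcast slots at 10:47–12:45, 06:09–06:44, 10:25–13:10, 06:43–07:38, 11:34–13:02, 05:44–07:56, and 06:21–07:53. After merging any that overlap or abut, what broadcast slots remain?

Sort by start: 05:44–07:56, 06:09–06:44, 06:21–07:53, 06:43–07:38, 10:25–13:10, 10:47–12:45, 11:34–13:02.
06:09–06:44 overlaps/touches 05:44–07:56 → extend to 05:44–07:56.
06:21–07:53 overlaps/touches 05:44–07:56 → extend to 05:44–07:56.
06:43–07:38 overlaps/touches 05:44–07:56 → extend to 05:44–07:56.
10:25–13:10 is disjoint → start new block.
10:47–12:45 overlaps/touches 10:25–13:10 → extend to 10:25–13:10.
11:34–13:02 overlaps/touches 10:25–13:10 → extend to 10:25–13:10.

05:44–07:56, 10:25–13:10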